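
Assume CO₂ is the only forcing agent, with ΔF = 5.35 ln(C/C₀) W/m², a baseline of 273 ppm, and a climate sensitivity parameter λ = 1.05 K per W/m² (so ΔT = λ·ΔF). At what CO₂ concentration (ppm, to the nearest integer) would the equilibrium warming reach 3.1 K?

C ≈ 474 ppm

Required forcing: ΔF = ΔT/λ = 3.1/1.05 = 2.9524 W/m².
Then ln(C/273) = ΔF/5.35 = 2.9524/5.35 = 0.55185.
So C = 273 × e^0.55185 = 273 × 1.73646 = 474.05 ppm.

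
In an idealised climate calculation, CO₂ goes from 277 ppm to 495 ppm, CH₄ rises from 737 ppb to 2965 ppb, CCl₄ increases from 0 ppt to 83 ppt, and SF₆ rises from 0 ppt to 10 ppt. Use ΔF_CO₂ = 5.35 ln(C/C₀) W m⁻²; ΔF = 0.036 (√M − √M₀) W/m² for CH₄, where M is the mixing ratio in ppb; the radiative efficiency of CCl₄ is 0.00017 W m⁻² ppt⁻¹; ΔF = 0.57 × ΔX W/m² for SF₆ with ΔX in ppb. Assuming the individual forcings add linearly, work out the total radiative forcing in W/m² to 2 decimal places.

ΔF = 4.11 W/m²

CO₂: 5.35 × ln(495/277) = 5.35 × ln(1.78700) = 5.35 × 0.58054 = 3.1059 W/m².
CH₄: 0.036 × (√2965 − √737) = 0.036 × (54.4518 − 27.1477) = 0.036 × 27.3041 = 0.9829 W/m².
CCl₄: ΔF = 0.00017 × (83 − 0) = 0.00017 × 83 = 0.0141 W/m².
SF₆: Δ = 10 − 0 = 10 ppt = 0.010 ppb; ΔF = 0.57 × 0.010 = 0.0057 W/m².
Total ΔF = 3.1059 + 0.9829 + 0.0141 + 0.0057 = 4.1086 W/m².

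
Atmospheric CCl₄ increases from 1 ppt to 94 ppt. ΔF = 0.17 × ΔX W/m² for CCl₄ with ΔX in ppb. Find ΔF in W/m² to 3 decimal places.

CCl₄: Δ = 94 − 1 = 93 ppt = 0.093 ppb; ΔF = 0.17 × 0.093 = 0.0158 W/m².

ΔF = 0.016 W/m²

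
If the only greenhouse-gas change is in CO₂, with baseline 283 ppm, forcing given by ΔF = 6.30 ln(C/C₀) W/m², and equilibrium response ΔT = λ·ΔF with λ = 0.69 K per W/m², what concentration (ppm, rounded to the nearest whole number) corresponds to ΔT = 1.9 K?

Required forcing: ΔF = ΔT/λ = 1.9/0.69 = 2.7536 W/m².
Then ln(C/283) = ΔF/6.30 = 2.7536/6.30 = 0.43708.
So C = 283 × e^0.43708 = 283 × 1.54818 = 438.13 ppm.

C ≈ 438 ppm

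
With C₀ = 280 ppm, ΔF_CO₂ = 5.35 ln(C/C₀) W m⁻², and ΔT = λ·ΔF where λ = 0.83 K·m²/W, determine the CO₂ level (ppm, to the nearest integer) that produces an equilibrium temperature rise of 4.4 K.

C ≈ 754 ppm

Required forcing: ΔF = ΔT/λ = 4.4/0.83 = 5.3012 W/m².
Then ln(C/280) = ΔF/5.35 = 5.3012/5.35 = 0.99088.
So C = 280 × e^0.99088 = 280 × 2.69360 = 754.21 ppm.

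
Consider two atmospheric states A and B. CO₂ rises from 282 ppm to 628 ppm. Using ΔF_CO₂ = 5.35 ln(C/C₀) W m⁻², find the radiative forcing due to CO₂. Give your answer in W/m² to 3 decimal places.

CO₂ absorption bands are partially saturated, so forcing scales with the logarithm of the concentration ratio.
CO₂: 5.35 × ln(628/282) = 5.35 × ln(2.22695) = 5.35 × 0.80063 = 4.2834 W/m².

ΔF = 4.283 W/m²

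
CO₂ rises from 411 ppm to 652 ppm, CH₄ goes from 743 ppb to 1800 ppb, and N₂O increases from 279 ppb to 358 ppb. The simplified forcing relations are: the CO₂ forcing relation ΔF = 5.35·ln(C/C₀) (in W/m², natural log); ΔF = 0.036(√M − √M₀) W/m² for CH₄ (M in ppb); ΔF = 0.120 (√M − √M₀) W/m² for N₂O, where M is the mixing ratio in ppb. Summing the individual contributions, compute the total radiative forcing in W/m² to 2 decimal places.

ΔF = 3.28 W/m²

CO₂: 5.35 × ln(652/411) = 5.35 × ln(1.58637) = 5.35 × 0.46145 = 2.4688 W/m².
CH₄: 0.036 × (√1800 − √743) = 0.036 × (42.4264 − 27.2580) = 0.036 × 15.1684 = 0.5461 W/m².
N₂O: 0.120 × (√358 − √279) = 0.120 × (18.9209 − 16.7033) = 0.120 × 2.2176 = 0.2661 W/m².
Total ΔF = 2.4688 + 0.5461 + 0.2661 = 3.2810 W/m².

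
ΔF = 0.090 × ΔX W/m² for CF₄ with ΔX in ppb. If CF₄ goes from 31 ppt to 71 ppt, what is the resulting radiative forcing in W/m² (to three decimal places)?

ΔF = 0.004 W/m²

CF₄: Δ = 71 − 31 = 40 ppt = 0.040 ppb; ΔF = 0.090 × 0.040 = 0.0036 W/m².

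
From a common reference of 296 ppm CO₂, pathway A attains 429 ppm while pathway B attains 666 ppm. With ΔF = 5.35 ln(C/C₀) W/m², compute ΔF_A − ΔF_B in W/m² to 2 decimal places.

ΔF_A − ΔF_B = -2.35 W/m²

ΔF_A = 5.35 ln(429/296) = 5.35 × 0.37110 = 1.9854 W/m².
ΔF_B = 5.35 ln(666/296) = 5.35 × 0.81093 = 4.3385 W/m².
Difference: 1.9854 − 4.3385 = -2.3531 W/m².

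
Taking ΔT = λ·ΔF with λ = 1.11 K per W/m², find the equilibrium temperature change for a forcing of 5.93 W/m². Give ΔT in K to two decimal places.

ΔT = 6.58 K

ΔT = λ ΔF = 1.11 × 5.93 = 6.5823 K.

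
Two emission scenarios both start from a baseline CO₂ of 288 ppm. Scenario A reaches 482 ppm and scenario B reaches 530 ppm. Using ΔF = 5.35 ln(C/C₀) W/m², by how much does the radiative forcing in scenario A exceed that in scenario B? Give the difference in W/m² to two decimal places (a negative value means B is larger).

ΔF_A = 5.35 ln(482/288) = 5.35 × 0.51498 = 2.7551 W/m².
ΔF_B = 5.35 ln(530/288) = 5.35 × 0.60992 = 3.2631 W/m².
Difference: 2.7551 − 3.2631 = -0.5080 W/m².

ΔF_A − ΔF_B = -0.51 W/m²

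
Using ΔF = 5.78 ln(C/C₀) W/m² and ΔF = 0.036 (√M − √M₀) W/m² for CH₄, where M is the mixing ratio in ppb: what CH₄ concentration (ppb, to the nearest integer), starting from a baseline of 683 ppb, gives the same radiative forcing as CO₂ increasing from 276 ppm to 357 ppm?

CO₂ forcing: 5.78 × ln(357/276) = 5.78 × 0.257335 = 1.48740 W/m².
Set 0.036(√M − √683) = 1.48740: √M = 1.48740/0.036 + √683 = 41.3167 + 26.1343 = 67.4510.
M = (67.4510)² = 4549.64 ppb.

M ≈ 4550 ppb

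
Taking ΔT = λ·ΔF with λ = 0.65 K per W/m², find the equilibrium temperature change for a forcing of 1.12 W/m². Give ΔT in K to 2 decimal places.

ΔT = 0.73 K

ΔT = λ ΔF = 0.65 × 1.12 = 0.7280 K.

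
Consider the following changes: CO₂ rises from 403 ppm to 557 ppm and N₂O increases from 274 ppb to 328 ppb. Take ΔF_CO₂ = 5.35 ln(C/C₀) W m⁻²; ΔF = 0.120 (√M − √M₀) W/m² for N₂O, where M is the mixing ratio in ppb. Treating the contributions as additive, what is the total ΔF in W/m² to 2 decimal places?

ΔF = 1.92 W/m²

CO₂: 5.35 × ln(557/403) = 5.35 × ln(1.38213) = 5.35 × 0.32363 = 1.7314 W/m².
N₂O: 0.120 × (√328 − √274) = 0.120 × (18.1108 − 16.5529) = 0.120 × 1.5579 = 0.1869 W/m².
Total ΔF = 1.7314 + 0.1869 = 1.9183 W/m².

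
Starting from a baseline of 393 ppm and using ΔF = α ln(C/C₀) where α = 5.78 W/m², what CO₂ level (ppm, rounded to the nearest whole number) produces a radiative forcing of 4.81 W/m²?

Set 5.78 ln(C/393) = 4.81, so ln(C/393) = 4.81/5.78 = 0.83218.
Then C/393 = e^0.83218 = 2.29832, giving C = 393 × 2.29832 = 903.24 ppm.

C ≈ 903 ppm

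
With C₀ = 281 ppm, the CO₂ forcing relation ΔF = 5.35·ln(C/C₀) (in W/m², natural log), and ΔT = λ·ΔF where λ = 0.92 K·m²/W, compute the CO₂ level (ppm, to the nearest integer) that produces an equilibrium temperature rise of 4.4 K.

C ≈ 687 ppm

Required forcing: ΔF = ΔT/λ = 4.4/0.92 = 4.7826 W/m².
Then ln(C/281) = ΔF/5.35 = 4.7826/5.35 = 0.89394.
So C = 281 × e^0.89394 = 281 × 2.44474 = 686.97 ppm.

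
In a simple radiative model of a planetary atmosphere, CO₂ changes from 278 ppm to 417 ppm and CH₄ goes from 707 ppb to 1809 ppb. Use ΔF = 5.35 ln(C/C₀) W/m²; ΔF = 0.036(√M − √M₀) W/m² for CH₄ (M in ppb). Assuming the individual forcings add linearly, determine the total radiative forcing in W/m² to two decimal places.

ΔF = 2.74 W/m²

CO₂: 5.35 × ln(417/278) = 5.35 × ln(1.50000) = 5.35 × 0.40547 = 2.1693 W/m².
CH₄: 0.036 × (√1809 − √707) = 0.036 × (42.5323 − 26.5895) = 0.036 × 15.9428 = 0.5739 W/m².
Total ΔF = 2.1693 + 0.5739 = 2.7432 W/m².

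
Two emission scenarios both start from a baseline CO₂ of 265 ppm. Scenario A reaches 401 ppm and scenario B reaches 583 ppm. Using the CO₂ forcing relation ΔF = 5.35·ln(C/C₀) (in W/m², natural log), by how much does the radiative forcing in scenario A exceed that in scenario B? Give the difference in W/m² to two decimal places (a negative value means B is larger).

ΔF_A = 5.35 ln(401/265) = 5.35 × 0.41423 = 2.2161 W/m².
ΔF_B = 5.35 ln(583/265) = 5.35 × 0.78846 = 4.2183 W/m².
Difference: 2.2161 − 4.2183 = -2.0022 W/m².

ΔF_A − ΔF_B = -2.00 W/m²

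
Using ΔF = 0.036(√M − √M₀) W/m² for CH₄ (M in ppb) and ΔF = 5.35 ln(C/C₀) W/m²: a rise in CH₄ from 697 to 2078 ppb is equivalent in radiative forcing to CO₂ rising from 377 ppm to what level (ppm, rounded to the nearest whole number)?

C ≈ 429 ppm

CH₄ forcing: 0.036 × (√2078 − √697) = 0.036 × (45.5851 − 26.4008) = 0.036 × 19.1843 = 0.69063 W/m².
Set 5.35 ln(C/377) = 0.69063: ln(C/377) = 0.69063/5.35 = 0.12909, so C = 377 × e^0.12909 = 377 × 1.13779 = 428.95 ppm.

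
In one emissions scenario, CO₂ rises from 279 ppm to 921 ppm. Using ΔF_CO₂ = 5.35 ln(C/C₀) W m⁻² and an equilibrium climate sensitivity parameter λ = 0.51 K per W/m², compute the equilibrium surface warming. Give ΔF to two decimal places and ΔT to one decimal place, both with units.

ΔF = 6.39 W/m²; ΔT = 3.3 K

CO₂: 5.35 × ln(921/279) = 5.35 × ln(3.30108) = 5.35 × 1.19425 = 6.3892 W/m².
ΔT = λ ΔF = 0.51 × 6.39 = 3.2589 K.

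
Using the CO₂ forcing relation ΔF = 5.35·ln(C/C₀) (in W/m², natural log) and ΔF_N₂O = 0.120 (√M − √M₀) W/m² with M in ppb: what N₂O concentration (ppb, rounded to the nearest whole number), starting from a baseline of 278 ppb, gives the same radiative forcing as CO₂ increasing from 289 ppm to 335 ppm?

CO₂ forcing: 5.35 × ln(335/289) = 5.35 × 0.147704 = 0.79022 W/m².
Set 0.120(√M − √278) = 0.79022: √M = 0.79022/0.120 + √278 = 6.5852 + 16.6733 = 23.2585.
M = (23.2585)² = 540.96 ppb.

M ≈ 541 ppb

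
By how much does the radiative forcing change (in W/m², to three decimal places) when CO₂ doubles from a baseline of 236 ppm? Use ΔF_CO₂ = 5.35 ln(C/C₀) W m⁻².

ΔF = 5.35 × ln(2) = 5.35 × 0.69315 = 3.7084 W/m².

ΔF = 3.708 W/m²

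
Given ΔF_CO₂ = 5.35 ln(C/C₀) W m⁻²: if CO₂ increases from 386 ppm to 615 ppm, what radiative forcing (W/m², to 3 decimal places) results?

CO₂: 5.35 × ln(615/386) = 5.35 × ln(1.59326) = 5.35 × 0.46578 = 2.4919 W/m².

ΔF = 2.492 W/m²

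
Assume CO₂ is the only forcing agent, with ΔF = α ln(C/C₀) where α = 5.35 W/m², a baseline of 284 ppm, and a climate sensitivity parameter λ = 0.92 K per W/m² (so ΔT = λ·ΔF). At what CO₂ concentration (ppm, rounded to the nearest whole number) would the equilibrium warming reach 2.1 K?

Required forcing: ΔF = ΔT/λ = 2.1/0.92 = 2.2826 W/m².
Then ln(C/284) = ΔF/5.35 = 2.2826/5.35 = 0.42665.
So C = 284 × e^0.42665 = 284 × 1.53212 = 435.12 ppm.

C ≈ 435 ppm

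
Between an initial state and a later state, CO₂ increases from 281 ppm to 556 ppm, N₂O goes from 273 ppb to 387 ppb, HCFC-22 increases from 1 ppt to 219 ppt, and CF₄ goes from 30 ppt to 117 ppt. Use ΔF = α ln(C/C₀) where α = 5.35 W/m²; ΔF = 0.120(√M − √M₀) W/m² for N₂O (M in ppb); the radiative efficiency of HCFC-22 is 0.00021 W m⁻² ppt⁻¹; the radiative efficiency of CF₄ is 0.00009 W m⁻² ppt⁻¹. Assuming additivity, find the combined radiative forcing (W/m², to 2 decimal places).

ΔF = 4.08 W/m²

CO₂: 5.35 × ln(556/281) = 5.35 × ln(1.97865) = 5.35 × 0.68241 = 3.6509 W/m².
N₂O: 0.120 × (√387 − √273) = 0.120 × (19.6723 − 16.5227) = 0.120 × 3.1496 = 0.3780 W/m².
HCFC-22: ΔF = 0.00021 × (219 − 1) = 0.00021 × 218 = 0.0458 W/m².
CF₄: ΔF = 0.00009 × (117 − 30) = 0.00009 × 87 = 0.0078 W/m².
Total ΔF = 3.6509 + 0.3780 + 0.0458 + 0.0078 = 4.0825 W/m².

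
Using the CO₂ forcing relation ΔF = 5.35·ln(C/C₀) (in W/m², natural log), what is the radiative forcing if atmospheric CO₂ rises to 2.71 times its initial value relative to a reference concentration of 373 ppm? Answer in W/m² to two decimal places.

ΔF = 5.35 × ln(2.71) = 5.35 × 0.99695 = 5.3337 W/m².

ΔF = 5.33 W/m²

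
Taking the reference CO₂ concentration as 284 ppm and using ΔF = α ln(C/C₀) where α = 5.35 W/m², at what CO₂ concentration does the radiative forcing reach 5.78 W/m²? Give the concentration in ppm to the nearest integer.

Set 5.35 ln(C/284) = 5.78, so ln(C/284) = 5.78/5.35 = 1.08037.
Then C/284 = e^1.08037 = 2.94577, giving C = 284 × 2.94577 = 836.60 ppm.

C ≈ 837 ppm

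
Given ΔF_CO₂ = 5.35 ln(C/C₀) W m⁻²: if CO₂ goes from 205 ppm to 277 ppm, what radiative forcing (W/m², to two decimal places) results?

CO₂: 5.35 × ln(277/205) = 5.35 × ln(1.35122) = 5.35 × 0.30101 = 1.6104 W/m².

ΔF = 1.61 W/m²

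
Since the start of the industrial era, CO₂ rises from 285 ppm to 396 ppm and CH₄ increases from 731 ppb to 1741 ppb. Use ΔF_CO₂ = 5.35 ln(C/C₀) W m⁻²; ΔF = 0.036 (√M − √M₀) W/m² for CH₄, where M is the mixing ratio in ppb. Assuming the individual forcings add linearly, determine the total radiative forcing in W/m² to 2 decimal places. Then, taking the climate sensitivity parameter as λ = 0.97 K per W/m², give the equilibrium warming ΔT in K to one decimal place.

ΔF = 2.29 W/m²; ΔT = 2.2 K

CO₂: 5.35 × ln(396/285) = 5.35 × ln(1.38947) = 5.35 × 0.32892 = 1.7597 W/m².
CH₄: 0.036 × (√1741 − √731) = 0.036 × (41.7253 − 27.0370) = 0.036 × 14.6883 = 0.5288 W/m².
Total ΔF = 1.7597 + 0.5288 = 2.2885 W/m².
ΔT = λ ΔF = 0.97 × 2.29 = 2.2213 K.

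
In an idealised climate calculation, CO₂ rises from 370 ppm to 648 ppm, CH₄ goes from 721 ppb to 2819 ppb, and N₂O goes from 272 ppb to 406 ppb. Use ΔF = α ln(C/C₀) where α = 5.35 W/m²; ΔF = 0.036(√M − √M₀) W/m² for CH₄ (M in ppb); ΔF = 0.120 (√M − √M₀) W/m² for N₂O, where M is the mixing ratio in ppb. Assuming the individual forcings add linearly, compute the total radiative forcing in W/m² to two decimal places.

ΔF = 4.38 W/m²

CO₂: 5.35 × ln(648/370) = 5.35 × ln(1.75135) = 5.35 × 0.56039 = 2.9981 W/m².
CH₄: 0.036 × (√2819 − √721) = 0.036 × (53.0943 − 26.8514) = 0.036 × 26.2429 = 0.9447 W/m².
N₂O: 0.120 × (√406 − √272) = 0.120 × (20.1494 − 16.4924) = 0.120 × 3.6570 = 0.4388 W/m².
Total ΔF = 2.9981 + 0.9447 + 0.4388 = 4.3816 W/m².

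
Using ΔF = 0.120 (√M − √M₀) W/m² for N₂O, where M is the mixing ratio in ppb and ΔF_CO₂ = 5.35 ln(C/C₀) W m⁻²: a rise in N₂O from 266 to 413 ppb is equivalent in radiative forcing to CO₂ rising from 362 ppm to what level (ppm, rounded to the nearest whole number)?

C ≈ 396 ppm

N₂O forcing: 0.120 × (√413 − √266) = 0.120 × (20.3224 − 16.3095) = 0.120 × 4.0129 = 0.48155 W/m².
Set 5.35 ln(C/362) = 0.48155: ln(C/362) = 0.48155/5.35 = 0.09001, so C = 362 × e^0.09001 = 362 × 1.09419 = 396.10 ppm.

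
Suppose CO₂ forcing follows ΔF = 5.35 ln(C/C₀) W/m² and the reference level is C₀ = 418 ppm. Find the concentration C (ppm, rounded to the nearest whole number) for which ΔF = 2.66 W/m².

Set 5.35 ln(C/418) = 2.66, so ln(C/418) = 2.66/5.35 = 0.49720.
Then C/418 = e^0.49720 = 1.64411, giving C = 418 × 1.64411 = 687.24 ppm.

C ≈ 687 ppm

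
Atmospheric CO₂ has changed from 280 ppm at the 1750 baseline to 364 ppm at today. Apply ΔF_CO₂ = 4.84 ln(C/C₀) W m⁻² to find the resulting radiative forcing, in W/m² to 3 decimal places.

ΔF = 1.270 W/m²

CO₂: 4.84 × ln(364/280) = 4.84 × ln(1.30000) = 4.84 × 0.26236 = 1.2698 W/m².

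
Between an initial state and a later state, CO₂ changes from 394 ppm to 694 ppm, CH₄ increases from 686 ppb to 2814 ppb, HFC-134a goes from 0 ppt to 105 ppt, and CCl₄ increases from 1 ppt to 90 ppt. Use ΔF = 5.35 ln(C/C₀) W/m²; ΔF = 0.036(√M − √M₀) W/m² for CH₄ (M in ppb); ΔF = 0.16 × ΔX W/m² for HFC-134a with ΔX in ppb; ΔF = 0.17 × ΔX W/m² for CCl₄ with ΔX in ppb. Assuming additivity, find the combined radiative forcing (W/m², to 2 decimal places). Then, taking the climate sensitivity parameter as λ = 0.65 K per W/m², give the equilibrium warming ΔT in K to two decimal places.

CO₂: 5.35 × ln(694/394) = 5.35 × ln(1.76142) = 5.35 × 0.56612 = 3.0287 W/m².
CH₄: 0.036 × (√2814 − √686) = 0.036 × (53.0471 − 26.1916) = 0.036 × 26.8555 = 0.9668 W/m².
HFC-134a: Δ = 105 − 0 = 105 ppt = 0.105 ppb; ΔF = 0.16 × 0.105 = 0.0168 W/m².
CCl₄: Δ = 90 − 1 = 89 ppt = 0.089 ppb; ΔF = 0.17 × 0.089 = 0.0151 W/m².
Total ΔF = 3.0287 + 0.9668 + 0.0168 + 0.0151 = 4.0274 W/m².
ΔT = λ ΔF = 0.65 × 4.03 = 2.6195 K.

ΔF = 4.03 W/m²; ΔT = 2.62 K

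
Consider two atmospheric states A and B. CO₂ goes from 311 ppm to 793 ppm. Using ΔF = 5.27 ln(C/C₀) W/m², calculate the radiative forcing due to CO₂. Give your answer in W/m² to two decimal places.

ΔF = 4.93 W/m²

CO₂: 5.27 × ln(793/311) = 5.27 × ln(2.54984) = 5.27 × 0.93603 = 4.9329 W/m².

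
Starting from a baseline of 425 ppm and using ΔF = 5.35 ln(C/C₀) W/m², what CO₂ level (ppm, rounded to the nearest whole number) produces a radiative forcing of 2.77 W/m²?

C ≈ 713 ppm

Set 5.35 ln(C/425) = 2.77, so ln(C/425) = 2.77/5.35 = 0.51776.
Then C/425 = e^0.51776 = 1.67826, giving C = 425 × 1.67826 = 713.26 ppm.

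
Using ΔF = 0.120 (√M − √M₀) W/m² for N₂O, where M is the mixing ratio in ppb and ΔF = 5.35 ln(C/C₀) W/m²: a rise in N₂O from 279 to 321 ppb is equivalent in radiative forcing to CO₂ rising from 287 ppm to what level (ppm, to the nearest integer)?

C ≈ 295 ppm

N₂O forcing: 0.120 × (√321 − √279) = 0.120 × (17.9165 − 16.7033) = 0.120 × 1.2132 = 0.14558 W/m².
Set 5.35 ln(C/287) = 0.14558: ln(C/287) = 0.14558/5.35 = 0.02721, so C = 287 × e^0.02721 = 287 × 1.02758 = 294.92 ppm.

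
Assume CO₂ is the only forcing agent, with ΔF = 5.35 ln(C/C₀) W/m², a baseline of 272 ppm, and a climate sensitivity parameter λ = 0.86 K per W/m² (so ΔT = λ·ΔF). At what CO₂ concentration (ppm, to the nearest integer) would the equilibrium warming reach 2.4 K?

Required forcing: ΔF = ΔT/λ = 2.4/0.86 = 2.7907 W/m².
Then ln(C/272) = ΔF/5.35 = 2.7907/5.35 = 0.52163.
So C = 272 × e^0.52163 = 272 × 1.68477 = 458.26 ppm.

C ≈ 458 ppm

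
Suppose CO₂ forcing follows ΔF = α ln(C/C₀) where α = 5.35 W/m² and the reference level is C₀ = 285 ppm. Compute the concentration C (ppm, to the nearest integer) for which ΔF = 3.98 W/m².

C ≈ 600 ppm

Set 5.35 ln(C/285) = 3.98, so ln(C/285) = 3.98/5.35 = 0.74393.
Then C/285 = e^0.74393 = 2.10419, giving C = 285 × 2.10419 = 599.69 ppm.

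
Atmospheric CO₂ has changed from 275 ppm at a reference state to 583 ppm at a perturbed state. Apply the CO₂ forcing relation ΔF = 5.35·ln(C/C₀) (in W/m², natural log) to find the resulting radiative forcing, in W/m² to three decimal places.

CO₂: 5.35 × ln(583/275) = 5.35 × ln(2.12000) = 5.35 × 0.75142 = 4.0201 W/m².

ΔF = 4.020 W/m²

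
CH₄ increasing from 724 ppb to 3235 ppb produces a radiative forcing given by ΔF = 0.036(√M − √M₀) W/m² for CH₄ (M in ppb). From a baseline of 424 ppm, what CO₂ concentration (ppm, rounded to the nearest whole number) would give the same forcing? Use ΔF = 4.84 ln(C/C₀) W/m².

C ≈ 530 ppm

CH₄ forcing: 0.036 × (√3235 − √724) = 0.036 × (56.8771 − 26.9072) = 0.036 × 29.9699 = 1.07892 W/m².
Set 4.84 ln(C/424) = 1.07892: ln(C/424) = 1.07892/4.84 = 0.22292, so C = 424 × e^0.22292 = 424 × 1.24972 = 529.88 ppm.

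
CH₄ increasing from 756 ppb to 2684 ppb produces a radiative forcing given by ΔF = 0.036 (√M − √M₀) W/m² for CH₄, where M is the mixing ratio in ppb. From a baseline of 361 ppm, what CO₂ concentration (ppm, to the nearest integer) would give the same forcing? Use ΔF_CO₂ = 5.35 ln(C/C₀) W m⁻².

C ≈ 425 ppm

CH₄ forcing: 0.036 × (√2684 − √756) = 0.036 × (51.8073 − 27.4955) = 0.036 × 24.3118 = 0.87522 W/m².
Set 5.35 ln(C/361) = 0.87522: ln(C/361) = 0.87522/5.35 = 0.16359, so C = 361 × e^0.16359 = 361 × 1.17773 = 425.16 ppm.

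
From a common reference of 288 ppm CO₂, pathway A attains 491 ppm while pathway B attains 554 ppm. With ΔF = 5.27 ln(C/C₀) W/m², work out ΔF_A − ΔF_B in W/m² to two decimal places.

ΔF_A = 5.27 ln(491/288) = 5.27 × 0.53348 = 2.8114 W/m².
ΔF_B = 5.27 ln(554/288) = 5.27 × 0.65420 = 3.4476 W/m².
Difference: 2.8114 − 3.4476 = -0.6362 W/m².
(Equivalently, ΔF_A − ΔF_B = 5.27 ln(491/554) = 5.27 × -0.12072 = -0.6362 W/m².)

ΔF_A − ΔF_B = -0.64 W/m²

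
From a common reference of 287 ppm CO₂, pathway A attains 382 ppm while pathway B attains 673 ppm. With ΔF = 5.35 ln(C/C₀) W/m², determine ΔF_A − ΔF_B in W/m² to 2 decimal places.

ΔF_A − ΔF_B = -3.03 W/m²

ΔF_A = 5.35 ln(382/287) = 5.35 × 0.28594 = 1.5298 W/m².
ΔF_B = 5.35 ln(673/287) = 5.35 × 0.85226 = 4.5596 W/m².
Difference: 1.5298 − 4.5596 = -3.0298 W/m².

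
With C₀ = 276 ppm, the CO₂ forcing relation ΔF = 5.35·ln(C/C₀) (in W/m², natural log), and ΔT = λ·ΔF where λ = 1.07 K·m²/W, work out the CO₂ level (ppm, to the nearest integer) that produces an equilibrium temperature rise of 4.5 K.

Required forcing: ΔF = ΔT/λ = 4.5/1.07 = 4.2056 W/m².
Then ln(C/276) = ΔF/5.35 = 4.2056/5.35 = 0.78609.
So C = 276 × e^0.78609 = 276 × 2.19480 = 605.76 ppm.

C ≈ 606 ppm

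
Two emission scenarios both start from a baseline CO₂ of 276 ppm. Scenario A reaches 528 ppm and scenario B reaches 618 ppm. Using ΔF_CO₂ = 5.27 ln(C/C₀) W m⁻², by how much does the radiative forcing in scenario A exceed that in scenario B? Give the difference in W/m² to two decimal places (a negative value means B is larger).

ΔF_A − ΔF_B = -0.83 W/m²

ΔF_A = 5.27 ln(528/276) = 5.27 × 0.64870 = 3.4186 W/m².
ΔF_B = 5.27 ln(618/276) = 5.27 × 0.80609 = 4.2481 W/m².
Difference: 3.4186 − 4.2481 = -0.8295 W/m².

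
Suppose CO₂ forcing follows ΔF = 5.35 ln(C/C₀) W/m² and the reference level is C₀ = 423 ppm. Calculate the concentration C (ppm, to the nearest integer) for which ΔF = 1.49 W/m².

C ≈ 559 ppm

Set 5.35 ln(C/423) = 1.49, so ln(C/423) = 1.49/5.35 = 0.27850.
Then C/423 = e^0.27850 = 1.32115, giving C = 423 × 1.32115 = 558.85 ppm.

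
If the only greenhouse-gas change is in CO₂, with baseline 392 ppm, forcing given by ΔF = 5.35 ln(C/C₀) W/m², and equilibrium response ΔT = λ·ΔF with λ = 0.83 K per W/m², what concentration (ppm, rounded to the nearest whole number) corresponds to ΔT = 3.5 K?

C ≈ 862 ppm

Required forcing: ΔF = ΔT/λ = 3.5/0.83 = 4.2169 W/m².
Then ln(C/392) = ΔF/5.35 = 4.2169/5.35 = 0.78821.
So C = 392 × e^0.78821 = 392 × 2.19946 = 862.19 ppm.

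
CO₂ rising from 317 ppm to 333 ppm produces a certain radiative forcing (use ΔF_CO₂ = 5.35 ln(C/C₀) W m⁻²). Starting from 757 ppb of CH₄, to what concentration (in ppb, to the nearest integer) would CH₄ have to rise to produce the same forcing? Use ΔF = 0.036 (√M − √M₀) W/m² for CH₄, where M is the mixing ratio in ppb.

CO₂ forcing: 5.35 × ln(333/317) = 5.35 × 0.049241 = 0.26344 W/m².
Set 0.036(√M − √757) = 0.26344: √M = 0.26344/0.036 + √757 = 7.3178 + 27.5136 = 34.8314.
M = (34.8314)² = 1213.23 ppb.

M ≈ 1213 ppb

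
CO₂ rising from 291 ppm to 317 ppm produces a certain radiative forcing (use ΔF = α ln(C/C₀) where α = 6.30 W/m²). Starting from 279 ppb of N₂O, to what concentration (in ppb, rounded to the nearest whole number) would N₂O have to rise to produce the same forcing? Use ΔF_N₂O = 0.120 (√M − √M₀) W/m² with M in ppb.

CO₂ forcing: 6.30 × ln(317/291) = 6.30 × 0.085579 = 0.53915 W/m².
Set 0.120(√M − √279) = 0.53915: √M = 0.53915/0.120 + √279 = 4.4929 + 16.7033 = 21.1962.
M = (21.1962)² = 449.28 ppb.

M ≈ 449 ppb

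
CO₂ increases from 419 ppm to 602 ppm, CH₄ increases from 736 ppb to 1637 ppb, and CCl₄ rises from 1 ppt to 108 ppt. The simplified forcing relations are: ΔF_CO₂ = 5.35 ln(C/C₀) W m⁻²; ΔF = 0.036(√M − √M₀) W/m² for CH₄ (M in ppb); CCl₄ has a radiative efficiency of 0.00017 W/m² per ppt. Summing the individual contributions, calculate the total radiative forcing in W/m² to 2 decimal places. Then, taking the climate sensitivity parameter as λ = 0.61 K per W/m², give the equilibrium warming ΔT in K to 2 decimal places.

ΔF = 2.44 W/m²; ΔT = 1.49 K

CO₂: 5.35 × ln(602/419) = 5.35 × ln(1.43675) = 5.35 × 0.36238 = 1.9387 W/m².
CH₄: 0.036 × (√1637 − √736) = 0.036 × (40.4599 − 27.1293) = 0.036 × 13.3306 = 0.4799 W/m².
CCl₄: ΔF = 0.00017 × (108 − 1) = 0.00017 × 107 = 0.0182 W/m².
Total ΔF = 1.9387 + 0.4799 + 0.0182 = 2.4368 W/m².
ΔT = λ ΔF = 0.61 × 2.44 = 1.4884 K.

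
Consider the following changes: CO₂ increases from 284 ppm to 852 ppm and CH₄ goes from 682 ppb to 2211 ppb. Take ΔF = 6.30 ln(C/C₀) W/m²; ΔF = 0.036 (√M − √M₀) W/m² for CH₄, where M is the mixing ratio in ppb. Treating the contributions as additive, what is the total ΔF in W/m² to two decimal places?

ΔF = 7.67 W/m²

CO₂: 6.30 × ln(852/284) = 6.30 × ln(3.00000) = 6.30 × 1.09861 = 6.9212 W/m².
CH₄: 0.036 × (√2211 − √682) = 0.036 × (47.0213 − 26.1151) = 0.036 × 20.9062 = 0.7526 W/m².
Total ΔF = 6.9212 + 0.7526 = 7.6738 W/m².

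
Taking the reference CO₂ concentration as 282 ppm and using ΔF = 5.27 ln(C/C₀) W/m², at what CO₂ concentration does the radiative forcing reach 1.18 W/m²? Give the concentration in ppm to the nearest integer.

C ≈ 353 ppm

Set 5.27 ln(C/282) = 1.18, so ln(C/282) = 1.18/5.27 = 0.22391.
Then C/282 = e^0.22391 = 1.25096, giving C = 282 × 1.25096 = 352.77 ppm.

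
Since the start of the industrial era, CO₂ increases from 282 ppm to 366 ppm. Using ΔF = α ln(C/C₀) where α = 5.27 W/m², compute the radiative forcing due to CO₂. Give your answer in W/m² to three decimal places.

ΔF = 1.374 W/m²

CO₂: 5.27 × ln(366/282) = 5.27 × ln(1.29787) = 5.27 × 0.26072 = 1.3740 W/m².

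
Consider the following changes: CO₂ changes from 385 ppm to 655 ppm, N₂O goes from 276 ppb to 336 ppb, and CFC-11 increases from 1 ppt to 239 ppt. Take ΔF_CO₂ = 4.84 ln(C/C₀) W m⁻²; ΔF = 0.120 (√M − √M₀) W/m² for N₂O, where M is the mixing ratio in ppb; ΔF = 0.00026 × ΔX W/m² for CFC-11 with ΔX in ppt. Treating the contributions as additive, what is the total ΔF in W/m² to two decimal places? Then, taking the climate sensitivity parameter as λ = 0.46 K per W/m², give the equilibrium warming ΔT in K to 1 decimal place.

CO₂: 4.84 × ln(655/385) = 4.84 × ln(1.70130) = 4.84 × 0.53139 = 2.5719 W/m².
N₂O: 0.120 × (√336 − √276) = 0.120 × (18.3303 − 16.6132) = 0.120 × 1.7171 = 0.2061 W/m².
CFC-11: ΔF = 0.00026 × (239 − 1) = 0.00026 × 238 = 0.0619 W/m².
Total ΔF = 2.5719 + 0.2061 + 0.0619 = 2.8399 W/m².
ΔT = λ ΔF = 0.46 × 2.84 = 1.3064 K.

ΔF = 2.84 W/m²; ΔT = 1.3 K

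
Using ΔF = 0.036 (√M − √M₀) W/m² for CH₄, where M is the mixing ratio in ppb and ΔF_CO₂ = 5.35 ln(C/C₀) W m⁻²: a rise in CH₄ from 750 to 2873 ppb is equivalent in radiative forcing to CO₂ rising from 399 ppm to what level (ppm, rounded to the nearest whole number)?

CH₄ forcing: 0.036 × (√2873 − √750) = 0.036 × (53.6004 − 27.3861) = 0.036 × 26.2143 = 0.94371 W/m².
Set 5.35 ln(C/399) = 0.94371: ln(C/399) = 0.94371/5.35 = 0.17639, so C = 399 × e^0.17639 = 399 × 1.19290 = 475.97 ppm.

C ≈ 476 ppm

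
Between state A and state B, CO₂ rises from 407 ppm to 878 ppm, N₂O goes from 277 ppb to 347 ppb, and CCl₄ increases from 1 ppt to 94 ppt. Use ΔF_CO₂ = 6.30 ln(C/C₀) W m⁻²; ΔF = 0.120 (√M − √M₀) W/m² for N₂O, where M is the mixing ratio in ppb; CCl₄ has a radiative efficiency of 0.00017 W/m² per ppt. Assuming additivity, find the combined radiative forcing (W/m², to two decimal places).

CO₂: 6.30 × ln(878/407) = 6.30 × ln(2.15725) = 6.30 × 0.76883 = 4.8436 W/m².
N₂O: 0.120 × (√347 − √277) = 0.120 × (18.6279 − 16.6433) = 0.120 × 1.9846 = 0.2382 W/m².
CCl₄: ΔF = 0.00017 × (94 − 1) = 0.00017 × 93 = 0.0158 W/m².
Total ΔF = 4.8436 + 0.2382 + 0.0158 = 5.0976 W/m².

ΔF = 5.10 W/m²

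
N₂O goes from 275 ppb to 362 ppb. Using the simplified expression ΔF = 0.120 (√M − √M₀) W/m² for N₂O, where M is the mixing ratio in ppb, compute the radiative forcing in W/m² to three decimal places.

ΔF = 0.293 W/m²

N₂O: 0.120 × (√362 − √275) = 0.120 × (19.0263 − 16.5831) = 0.120 × 2.4432 = 0.2932 W/m².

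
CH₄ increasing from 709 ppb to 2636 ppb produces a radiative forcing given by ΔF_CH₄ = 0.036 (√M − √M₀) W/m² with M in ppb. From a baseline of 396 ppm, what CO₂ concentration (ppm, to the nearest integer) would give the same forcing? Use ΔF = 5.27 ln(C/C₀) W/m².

CH₄ forcing: 0.036 × (√2636 − √709) = 0.036 × (51.3420 − 26.6271) = 0.036 × 24.7149 = 0.88974 W/m².
Set 5.27 ln(C/396) = 0.88974: ln(C/396) = 0.88974/5.27 = 0.16883, so C = 396 × e^0.16883 = 396 × 1.18392 = 468.83 ppm.

C ≈ 469 ppm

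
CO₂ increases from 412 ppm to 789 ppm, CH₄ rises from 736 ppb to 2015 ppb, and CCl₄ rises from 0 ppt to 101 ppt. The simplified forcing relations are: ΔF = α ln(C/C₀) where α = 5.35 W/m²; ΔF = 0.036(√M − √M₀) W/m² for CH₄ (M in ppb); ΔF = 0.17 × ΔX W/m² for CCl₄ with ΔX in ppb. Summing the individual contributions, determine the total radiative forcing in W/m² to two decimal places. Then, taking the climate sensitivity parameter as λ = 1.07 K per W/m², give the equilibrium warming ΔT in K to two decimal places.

CO₂: 5.35 × ln(789/412) = 5.35 × ln(1.91505) = 5.35 × 0.64974 = 3.4761 W/m².
CH₄: 0.036 × (√2015 − √736) = 0.036 × (44.8888 − 27.1293) = 0.036 × 17.7595 = 0.6393 W/m².
CCl₄: Δ = 101 − 0 = 101 ppt = 0.101 ppb; ΔF = 0.17 × 0.101 = 0.0172 W/m².
Total ΔF = 3.4761 + 0.6393 + 0.0172 = 4.1326 W/m².
ΔT = λ ΔF = 1.07 × 4.13 = 4.4191 K.

ΔF = 4.13 W/m²; ΔT = 4.42 K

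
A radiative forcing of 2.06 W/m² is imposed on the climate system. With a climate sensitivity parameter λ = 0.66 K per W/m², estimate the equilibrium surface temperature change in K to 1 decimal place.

ΔT = λ ΔF = 0.66 × 2.06 = 1.3596 K.

ΔT = 1.4 K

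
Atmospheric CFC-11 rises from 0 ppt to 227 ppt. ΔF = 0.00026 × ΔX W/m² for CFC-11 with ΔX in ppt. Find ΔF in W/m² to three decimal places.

CFC-11: ΔF = 0.00026 × (227 − 0) = 0.00026 × 227 = 0.0590 W/m².

ΔF = 0.059 W/m²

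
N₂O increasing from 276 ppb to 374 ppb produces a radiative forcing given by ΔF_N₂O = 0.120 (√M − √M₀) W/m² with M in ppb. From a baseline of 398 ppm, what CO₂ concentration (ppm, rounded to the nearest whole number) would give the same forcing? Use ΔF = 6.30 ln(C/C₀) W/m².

N₂O forcing: 0.120 × (√374 − √276) = 0.120 × (19.3391 − 16.6132) = 0.120 × 2.7259 = 0.32711 W/m².
Set 6.30 ln(C/398) = 0.32711: ln(C/398) = 0.32711/6.30 = 0.05192, so C = 398 × e^0.05192 = 398 × 1.05329 = 419.21 ppm.

C ≈ 419 ppm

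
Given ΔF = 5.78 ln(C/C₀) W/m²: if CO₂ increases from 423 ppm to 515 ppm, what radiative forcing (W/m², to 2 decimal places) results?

ΔF = 1.14 W/m²

CO₂: 5.78 × ln(515/423) = 5.78 × ln(1.21749) = 5.78 × 0.19679 = 1.1374 W/m².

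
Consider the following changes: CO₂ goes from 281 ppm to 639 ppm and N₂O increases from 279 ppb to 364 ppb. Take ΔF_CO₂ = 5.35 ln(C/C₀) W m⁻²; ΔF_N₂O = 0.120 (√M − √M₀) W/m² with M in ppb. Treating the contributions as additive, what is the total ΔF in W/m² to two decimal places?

ΔF = 4.68 W/m²

CO₂: 5.35 × ln(639/281) = 5.35 × ln(2.27402) = 5.35 × 0.82155 = 4.3953 W/m².
N₂O: 0.120 × (√364 − √279) = 0.120 × (19.0788 − 16.7033) = 0.120 × 2.3755 = 0.2851 W/m².
Total ΔF = 4.3953 + 0.2851 = 4.6804 W/m².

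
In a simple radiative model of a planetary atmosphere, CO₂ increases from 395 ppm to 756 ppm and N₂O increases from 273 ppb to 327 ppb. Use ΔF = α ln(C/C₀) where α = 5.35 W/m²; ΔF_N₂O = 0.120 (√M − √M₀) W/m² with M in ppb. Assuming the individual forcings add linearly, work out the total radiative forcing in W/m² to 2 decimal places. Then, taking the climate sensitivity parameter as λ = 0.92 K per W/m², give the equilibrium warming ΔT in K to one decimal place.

CO₂: 5.35 × ln(756/395) = 5.35 × ln(1.91392) = 5.35 × 0.64915 = 3.4730 W/m².
N₂O: 0.120 × (√327 − √273) = 0.120 × (18.0831 − 16.5227) = 0.120 × 1.5604 = 0.1872 W/m².
Total ΔF = 3.4730 + 0.1872 = 3.6602 W/m².
ΔT = λ ΔF = 0.92 × 3.66 = 3.3672 K.

ΔF = 3.66 W/m²; ΔT = 3.4 K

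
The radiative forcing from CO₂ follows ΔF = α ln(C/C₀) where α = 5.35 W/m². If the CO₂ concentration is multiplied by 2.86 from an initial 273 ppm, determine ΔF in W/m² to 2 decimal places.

ΔF = 5.62 W/m²

ΔF = 5.35 × ln(2.86) = 5.35 × 1.05082 = 5.6219 W/m².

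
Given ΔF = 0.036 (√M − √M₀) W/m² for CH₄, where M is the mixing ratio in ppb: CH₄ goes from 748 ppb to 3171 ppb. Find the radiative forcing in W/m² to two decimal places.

ΔF = 1.04 W/m²

CH₄: 0.036 × (√3171 − √748) = 0.036 × (56.3116 − 27.3496) = 0.036 × 28.9620 = 1.0426 W/m².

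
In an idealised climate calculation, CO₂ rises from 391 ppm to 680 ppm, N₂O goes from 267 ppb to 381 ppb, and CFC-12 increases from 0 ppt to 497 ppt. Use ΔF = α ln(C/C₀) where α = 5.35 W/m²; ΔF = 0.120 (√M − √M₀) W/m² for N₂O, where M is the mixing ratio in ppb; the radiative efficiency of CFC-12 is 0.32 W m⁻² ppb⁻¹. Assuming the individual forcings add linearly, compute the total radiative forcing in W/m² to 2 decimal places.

ΔF = 3.50 W/m²

CO₂: 5.35 × ln(680/391) = 5.35 × ln(1.73913) = 5.35 × 0.55338 = 2.9606 W/m².
N₂O: 0.120 × (√381 − √267) = 0.120 × (19.5192 − 16.3401) = 0.120 × 3.1791 = 0.3815 W/m².
CFC-12: Δ = 497 − 0 = 497 ppt = 0.497 ppb; ΔF = 0.32 × 0.497 = 0.1590 W/m².
Total ΔF = 2.9606 + 0.3815 + 0.1590 = 3.5011 W/m².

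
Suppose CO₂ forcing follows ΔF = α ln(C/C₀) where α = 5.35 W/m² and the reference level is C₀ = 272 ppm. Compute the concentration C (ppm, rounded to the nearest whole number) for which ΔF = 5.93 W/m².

C ≈ 824 ppm

Set 5.35 ln(C/272) = 5.93, so ln(C/272) = 5.93/5.35 = 1.10841.
Then C/272 = e^1.10841 = 3.02954, giving C = 272 × 3.02954 = 824.03 ppm.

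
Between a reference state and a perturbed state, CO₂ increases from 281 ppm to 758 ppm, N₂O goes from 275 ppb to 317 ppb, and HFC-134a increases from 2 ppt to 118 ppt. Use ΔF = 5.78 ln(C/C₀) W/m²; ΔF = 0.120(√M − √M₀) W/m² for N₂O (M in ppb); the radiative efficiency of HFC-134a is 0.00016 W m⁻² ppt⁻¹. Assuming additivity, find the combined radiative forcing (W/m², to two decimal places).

CO₂: 5.78 × ln(758/281) = 5.78 × ln(2.69751) = 5.78 × 0.99233 = 5.7357 W/m².
N₂O: 0.120 × (√317 − √275) = 0.120 × (17.8045 − 16.5831) = 0.120 × 1.2214 = 0.1466 W/m².
HFC-134a: ΔF = 0.00016 × (118 − 2) = 0.00016 × 116 = 0.0186 W/m².
Total ΔF = 5.7357 + 0.1466 + 0.0186 = 5.9009 W/m².

ΔF = 5.90 W/m²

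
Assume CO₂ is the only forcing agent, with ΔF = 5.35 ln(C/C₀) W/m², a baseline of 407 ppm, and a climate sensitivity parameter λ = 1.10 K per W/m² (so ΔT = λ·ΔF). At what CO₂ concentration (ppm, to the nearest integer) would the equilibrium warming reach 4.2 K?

C ≈ 831 ppm

Required forcing: ΔF = ΔT/λ = 4.2/1.10 = 3.8182 W/m².
Then ln(C/407) = ΔF/5.35 = 3.8182/5.35 = 0.71368.
So C = 407 × e^0.71368 = 407 × 2.04149 = 830.89 ppm.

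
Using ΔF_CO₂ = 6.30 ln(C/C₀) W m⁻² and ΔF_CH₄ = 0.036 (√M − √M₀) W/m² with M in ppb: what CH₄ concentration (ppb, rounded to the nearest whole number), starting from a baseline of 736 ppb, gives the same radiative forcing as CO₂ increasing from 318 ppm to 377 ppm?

M ≈ 3239 ppb

CO₂ forcing: 6.30 × ln(377/318) = 6.30 × 0.170194 = 1.07222 W/m².
Set 0.036(√M − √736) = 1.07222: √M = 1.07222/0.036 + √736 = 29.7839 + 27.1293 = 56.9132.
M = (56.9132)² = 3239.11 ppb.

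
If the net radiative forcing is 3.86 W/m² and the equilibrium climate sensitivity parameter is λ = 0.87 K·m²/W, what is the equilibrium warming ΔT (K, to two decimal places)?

ΔT = λ ΔF = 0.87 × 3.86 = 3.3582 K.

ΔT = 3.36 K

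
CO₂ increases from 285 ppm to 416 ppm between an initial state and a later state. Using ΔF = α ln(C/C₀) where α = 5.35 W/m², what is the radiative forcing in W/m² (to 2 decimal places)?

CO₂: 5.35 × ln(416/285) = 5.35 × ln(1.45965) = 5.35 × 0.37820 = 2.0234 W/m².

ΔF = 2.02 W/m²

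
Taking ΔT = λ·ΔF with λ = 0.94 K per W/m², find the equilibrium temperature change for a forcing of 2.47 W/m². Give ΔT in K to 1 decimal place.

ΔT = 2.3 K

ΔT = λ ΔF = 0.94 × 2.47 = 2.3218 K.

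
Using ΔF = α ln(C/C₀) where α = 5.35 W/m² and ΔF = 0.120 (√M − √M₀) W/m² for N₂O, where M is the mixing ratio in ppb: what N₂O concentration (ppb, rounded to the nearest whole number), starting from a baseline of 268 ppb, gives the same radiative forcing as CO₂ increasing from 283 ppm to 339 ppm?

M ≈ 596 ppb

CO₂ forcing: 5.35 × ln(339/283) = 5.35 × 0.180553 = 0.96596 W/m².
Set 0.120(√M − √268) = 0.96596: √M = 0.96596/0.120 + √268 = 8.0497 + 16.3707 = 24.4204.
M = (24.4204)² = 596.36 ppb.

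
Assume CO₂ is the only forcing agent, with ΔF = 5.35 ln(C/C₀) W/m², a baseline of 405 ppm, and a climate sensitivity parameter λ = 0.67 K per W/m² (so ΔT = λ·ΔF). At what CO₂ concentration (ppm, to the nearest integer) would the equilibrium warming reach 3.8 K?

C ≈ 1169 ppm

Required forcing: ΔF = ΔT/λ = 3.8/0.67 = 5.6716 W/m².
Then ln(C/405) = ΔF/5.35 = 5.6716/5.35 = 1.06011.
So C = 405 × e^1.06011 = 405 × 2.88669 = 1169.11 ppm.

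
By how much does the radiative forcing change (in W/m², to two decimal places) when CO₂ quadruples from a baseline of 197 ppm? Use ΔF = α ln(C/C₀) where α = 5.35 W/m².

ΔF = 5.35 × ln(4) = 5.35 × 1.38629 = 7.4167 W/m².

ΔF = 7.42 W/m²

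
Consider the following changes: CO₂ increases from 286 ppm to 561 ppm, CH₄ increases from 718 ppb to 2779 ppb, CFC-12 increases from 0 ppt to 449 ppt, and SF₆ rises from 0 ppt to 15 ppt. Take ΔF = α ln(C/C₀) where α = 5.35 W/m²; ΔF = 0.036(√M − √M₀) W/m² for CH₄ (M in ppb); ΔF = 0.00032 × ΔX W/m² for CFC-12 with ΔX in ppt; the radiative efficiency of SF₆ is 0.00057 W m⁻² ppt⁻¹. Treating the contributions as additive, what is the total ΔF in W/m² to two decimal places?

CO₂: 5.35 × ln(561/286) = 5.35 × ln(1.96154) = 5.35 × 0.67373 = 3.6045 W/m².
CH₄: 0.036 × (√2779 − √718) = 0.036 × (52.7162 − 26.7955) = 0.036 × 25.9207 = 0.9331 W/m².
CFC-12: ΔF = 0.00032 × (449 − 0) = 0.00032 × 449 = 0.1437 W/m².
SF₆: ΔF = 0.00057 × (15 − 0) = 0.00057 × 15 = 0.0086 W/m².
Total ΔF = 3.6045 + 0.9331 + 0.1437 + 0.0086 = 4.6899 W/m².

ΔF = 4.69 W/m²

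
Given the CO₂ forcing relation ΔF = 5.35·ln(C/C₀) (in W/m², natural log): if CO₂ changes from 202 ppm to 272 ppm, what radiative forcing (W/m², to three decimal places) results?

CO₂: 5.35 × ln(272/202) = 5.35 × ln(1.34653) = 5.35 × 0.29753 = 1.5918 W/m².

ΔF = 1.592 W/m²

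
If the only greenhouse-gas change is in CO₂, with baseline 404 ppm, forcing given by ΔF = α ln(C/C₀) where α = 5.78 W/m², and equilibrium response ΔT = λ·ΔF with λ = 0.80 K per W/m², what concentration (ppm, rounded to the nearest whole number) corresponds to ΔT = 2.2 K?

C ≈ 650 ppm

Required forcing: ΔF = ΔT/λ = 2.2/0.80 = 2.7500 W/m².
Then ln(C/404) = ΔF/5.78 = 2.7500/5.78 = 0.47578.
So C = 404 × e^0.47578 = 404 × 1.60927 = 650.15 ppm.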